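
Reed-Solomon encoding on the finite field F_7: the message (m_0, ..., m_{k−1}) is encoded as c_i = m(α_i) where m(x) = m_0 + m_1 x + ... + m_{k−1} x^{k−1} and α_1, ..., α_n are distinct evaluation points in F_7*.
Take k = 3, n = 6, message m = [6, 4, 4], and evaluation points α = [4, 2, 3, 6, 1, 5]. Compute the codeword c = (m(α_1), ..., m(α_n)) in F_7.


c = [2, 2, 5, 6, 0, 0]

Message polynomial: m(x) = 6 + 4·x + 4·x^2 (mod 7).
For each evaluation point α_i, compute m(α_i) mod 7:
  α_1 = 4: Horner steps 4 → 6 → 2, so m(4) = 2.
  α_2 = 2: Horner steps 4 → 5 → 2, so m(2) = 2.
  α_3 = 3: Horner steps 4 → 2 → 5, so m(3) = 5.
  α_4 = 6: Horner steps 4 → 0 → 6, so m(6) = 6.
  α_5 = 1: Horner steps 4 → 1 → 0, so m(1) = 0.
  α_6 = 5: Horner steps 4 → 3 → 0, so m(5) = 0.
Codeword c = [2, 2, 5, 6, 0, 0] ∈ F_7^6.


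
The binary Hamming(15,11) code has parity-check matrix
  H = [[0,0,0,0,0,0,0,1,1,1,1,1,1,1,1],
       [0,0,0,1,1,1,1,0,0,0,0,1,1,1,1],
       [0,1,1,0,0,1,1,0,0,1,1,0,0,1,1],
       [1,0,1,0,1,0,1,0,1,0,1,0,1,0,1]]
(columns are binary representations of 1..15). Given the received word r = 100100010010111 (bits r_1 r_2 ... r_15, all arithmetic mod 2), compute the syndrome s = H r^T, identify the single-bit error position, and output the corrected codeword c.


s = (1, 0, 1, 0)^T, error position = 10, corrected codeword c = 100100010110111

Compute s = H r^T mod 2 one row at a time:
  s_1 = 1 + 0 + 0 + 1 + 0 + 1 + 1 + 1 = 5 ≡ 1 (mod 2).
  s_2 = 1 + 0 + 0 + 0 + 0 + 1 + 1 + 1 = 4 ≡ 0 (mod 2).
  s_3 = 0 + 0 + 0 + 0 + 0 + 1 + 1 + 1 = 3 ≡ 1 (mod 2).
  s_4 = 1 + 0 + 0 + 0 + 0 + 1 + 1 + 1 = 4 ≡ 0 (mod 2).
s = (1, 0, 1, 0)^T — this equals column 10 of H (binary 1010), so error is at position 10.
Correct: flip bit 10 of r = 100100010010111 to get c = 100100010110111.


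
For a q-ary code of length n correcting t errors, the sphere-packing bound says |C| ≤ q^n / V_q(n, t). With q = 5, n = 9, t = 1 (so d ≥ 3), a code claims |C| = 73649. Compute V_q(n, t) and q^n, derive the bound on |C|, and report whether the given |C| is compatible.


V_q(n, t) = 37, q^n = 1953125, Hamming bound = 52787, |C| = 73649 > bound (violated).

Step 1: Compute V_q(n, t) = Σ_{j=0}^1 C(n, j) (q−1)^j.
  j = 0: C(9,0)·(4)^0 = 1·1 = 1.
  j = 1: C(9,1)·(4)^1 = 9·4 = 36.
  V_q(n, t) = 1 + 36 = 37.
Step 2: q^n = 5^9 = 1953125.
Step 3: Hamming bound ⌊q^n / V_q(n,t)⌋ = ⌊1953125/37⌋ = 52787.
Step 4: Compare |C| = 73649 to 52787: violated.
The claimed |C| lies above the Hamming bound, so no 5-ary code of length 9 with d ≥ 3 can have 73649 codewords.


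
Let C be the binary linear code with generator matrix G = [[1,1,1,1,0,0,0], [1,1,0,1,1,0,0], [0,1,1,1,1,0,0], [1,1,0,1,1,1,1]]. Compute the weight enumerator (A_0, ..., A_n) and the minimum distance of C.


Weight distribution: A_0 = 1, A_2 = 5, A_4 = 7, A_6 = 3. Minimum distance d = 2.

Enumerate all 2^4 = 16 messages m ∈ F_2^4.
For each, compute codeword c = mG in F_2^7, then tally its weight.
  m = 0000 → c = 0000000, weight = 0.
  m = 1000 → c = 1111000, weight = 4.
  m = 0100 → c = 1101100, weight = 4.
  m = 1100 → c = 0010100, weight = 2.
  m = 0010 → c = 0111100, weight = 4.
  m = 1010 → c = 1000100, weight = 2.
  m = 0110 → c = 1010000, weight = 2.
  m = 1110 → c = 0101000, weight = 2.
  m = 0001 → c = 1101111, weight = 6.
  m = 1001 → c = 0010111, weight = 4.
  m = 0101 → c = 0000011, weight = 2.
  m = 1101 → c = 1111011, weight = 6.
  m = 0011 → c = 1010011, weight = 4.
  m = 1011 → c = 0101011, weight = 4.
  m = 0111 → c = 0111111, weight = 6.
  m = 1111 → c = 1000111, weight = 4.
Tally weights:
  weight 0: 1 codewords.
  weight 2: 5 codewords.
  weight 4: 7 codewords.
  weight 6: 3 codewords.
Minimum distance d = smallest w > 0 with A_w > 0 = 2.
Sanity: Σ A_w = 16 = 2^4 = 16 ✓.


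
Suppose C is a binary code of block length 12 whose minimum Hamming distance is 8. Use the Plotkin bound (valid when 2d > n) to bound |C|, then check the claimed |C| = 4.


Plotkin bound M ≤ 4; given |C| = 4 ≤ bound (satisfied).

Check applicability: 2d = 16, n = 12.
2d − n = 4 > 0, so Plotkin applies.
Compute d/(2d−n) = 8/4 ≈ 2.0000.
⌊d/(2d−n)⌋ = 2.
Plotkin bound: M ≤ 2·2 = 4.
Given |C| = 4, check: satisfied.
This |C| is at the Plotkin bound.


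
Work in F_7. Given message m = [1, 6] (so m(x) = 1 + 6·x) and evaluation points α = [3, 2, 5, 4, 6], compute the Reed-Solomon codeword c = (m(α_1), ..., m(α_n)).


c = [5, 6, 3, 4, 2]

Message polynomial: m(x) = 1 + 6·x (mod 7).
For each evaluation point α_i, compute m(α_i) mod 7:
  α_1 = 3: Horner steps 6 → 5, so m(3) = 5.
  α_2 = 2: Horner steps 6 → 6, so m(2) = 6.
  α_3 = 5: Horner steps 6 → 3, so m(5) = 3.
  α_4 = 4: Horner steps 6 → 4, so m(4) = 4.
  α_5 = 6: Horner steps 6 → 2, so m(6) = 2.
Codeword c = [5, 6, 3, 4, 2] ∈ F_7^5.


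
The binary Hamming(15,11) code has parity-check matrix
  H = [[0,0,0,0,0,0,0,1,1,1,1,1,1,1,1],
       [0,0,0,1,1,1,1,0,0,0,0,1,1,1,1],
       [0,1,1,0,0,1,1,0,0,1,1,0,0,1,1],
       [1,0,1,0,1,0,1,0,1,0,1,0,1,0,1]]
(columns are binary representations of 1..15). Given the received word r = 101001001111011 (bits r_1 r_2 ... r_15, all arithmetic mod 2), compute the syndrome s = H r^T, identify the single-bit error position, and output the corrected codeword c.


s = (0, 0, 0, 1)^T, error position = 1, corrected codeword c = 001001001111011

Compute s = H r^T mod 2 one row at a time:
  s_1 = 0 + 1 + 1 + 1 + 1 + 0 + 1 + 1 = 6 ≡ 0 (mod 2).
  s_2 = 0 + 0 + 1 + 0 + 1 + 0 + 1 + 1 = 4 ≡ 0 (mod 2).
  s_3 = 0 + 1 + 1 + 0 + 1 + 1 + 1 + 1 = 6 ≡ 0 (mod 2).
  s_4 = 1 + 1 + 0 + 0 + 1 + 1 + 0 + 1 = 5 ≡ 1 (mod 2).
s = (0, 0, 0, 1)^T — this equals column 1 of H (binary 0001), so error is at position 1.
Correct: flip bit 1 of r = 101001001111011 to get c = 001001001111011.


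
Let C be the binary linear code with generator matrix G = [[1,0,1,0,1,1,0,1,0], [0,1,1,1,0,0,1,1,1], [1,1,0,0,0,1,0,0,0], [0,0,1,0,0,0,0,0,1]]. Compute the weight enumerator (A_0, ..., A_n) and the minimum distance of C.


Weight distribution: A_0 = 1, A_2 = 1, A_3 = 1, A_4 = 5, A_5 = 4, A_6 = 1, A_7 = 3. Minimum distance d = 2.

Enumerate all 2^4 = 16 messages m ∈ F_2^4.
For each, compute codeword c = mG in F_2^9, then tally its weight.
  m = 0000 → c = 000000000, weight = 0.
  m = 1000 → c = 101011010, weight = 5.
  m = 0100 → c = 011100111, weight = 6.
  m = 1100 → c = 110111101, weight = 7.
  m = 0010 → c = 110001000, weight = 3.
  m = 1010 → c = 011010010, weight = 4.
  m = 0110 → c = 101101111, weight = 7.
  m = 1110 → c = 000110101, weight = 4.
  m = 0001 → c = 001000001, weight = 2.
  m = 1001 → c = 100011011, weight = 5.
  m = 0101 → c = 010100110, weight = 4.
  m = 1101 → c = 111111100, weight = 7.
  m = 0011 → c = 111001001, weight = 5.
  m = 1011 → c = 010010011, weight = 4.
  m = 0111 → c = 100101110, weight = 5.
  m = 1111 → c = 001110100, weight = 4.
Tally weights:
  weight 0: 1 codewords.
  weight 2: 1 codewords.
  weight 3: 1 codewords.
  weight 4: 5 codewords.
  weight 5: 4 codewords.
  weight 6: 1 codewords.
  weight 7: 3 codewords.
Minimum distance d = smallest w > 0 with A_w > 0 = 2.
Sanity: Σ A_w = 16 = 2^4 = 16 ✓.


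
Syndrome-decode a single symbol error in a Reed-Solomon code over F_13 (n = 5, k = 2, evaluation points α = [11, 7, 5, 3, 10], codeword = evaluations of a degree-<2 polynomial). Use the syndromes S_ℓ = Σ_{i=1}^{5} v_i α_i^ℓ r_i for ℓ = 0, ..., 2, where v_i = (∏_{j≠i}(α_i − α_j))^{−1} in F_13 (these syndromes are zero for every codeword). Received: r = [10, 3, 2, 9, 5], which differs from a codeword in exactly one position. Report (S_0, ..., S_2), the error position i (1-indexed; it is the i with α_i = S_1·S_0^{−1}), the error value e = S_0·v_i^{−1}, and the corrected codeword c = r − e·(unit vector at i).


S = (10, 11, 3), error at position 3, error magnitude e = 9, c = [10, 3, 6, 9, 5].

Step 1: column multipliers v_i = (∏_{j≠i}(α_i − α_j))^{−1} mod 13.
  i = 1 (α = 11): (11−7)(11−5)(11−3)(11−10) = 4·6·8·1 = 192 ≡ 10, so v_1 = 10^{−1} = 4 (mod 13).
  i = 2 (α = 7): (7−11)(7−5)(7−3)(7−10) = (−4)·2·4·(−3) = 96 ≡ 5, so v_2 = 5^{−1} = 8 (mod 13).
  i = 3 (α = 5): (5−11)(5−7)(5−3)(5−10) = (−6)·(−2)·2·(−5) = −120 ≡ 10, so v_3 = 10^{−1} = 4 (mod 13).
  i = 4 (α = 3): (3−11)(3−7)(3−5)(3−10) = (−8)·(−4)·(−2)·(−7) = 448 ≡ 6, so v_4 = 6^{−1} = 11 (mod 13).
  i = 5 (α = 10): (10−11)(10−7)(10−5)(10−3) = (−1)·3·5·7 = −105 ≡ 12, so v_5 = 12^{−1} = 12 (mod 13).
  v = [4, 8, 4, 11, 12].
Step 2: syndromes of r = [10, 3, 2, 9, 5] (all sums mod 13).
  S_0 = Σ v_i r_i = 4·10 + 8·3 + 4·2 + 11·9 + 12·5 = 231 ≡ 10.
  S_1 = Σ v_i α_i r_i = 4·11·10 + 8·7·3 + 4·5·2 + 11·3·9 + 12·10·5 = 1545 ≡ 11.
  α_i^2 mod 13 = [4, 10, 12, 9, 9].
  S_2 = Σ v_i α_i^2 r_i = 4·4·10 + 8·10·3 + 4·12·2 + 11·9·9 + 12·9·5 = 1927 ≡ 3.
  S = (10, 11, 3) ≠ 0, so r is not a codeword (an error is present).
Step 3: locate the error. For a single error e at position i, S_ℓ = v_i·e·α_i^ℓ, so α_err = S_1/S_0.
  S_0^{−1} = 10^{−1} = 4 (mod 13), so α_err = 11·4 = 44 ≡ 5 = α_3. Error position i = 3.
  Consistency check: S_2/S_1 = 3·6 = 18 ≡ 5 = α_err ✓ (single-error assumption holds).
Step 4: error magnitude e = S_0/v_3 = S_0·∏_{j≠3}(α_3 − α_j) = 10·10 = 100 ≡ 9 (mod 13).
Step 5: correct position 3: c_3 = r_3 − e = 2 − 9 ≡ 6 (mod 13). Hence c = [10, 3, 6, 9, 5].
  Check: interpolating c through the α_i gives m(x) = 7 + 5·x (degree < 2) with m(α_i) = c_i for every i, so c is indeed a codeword.


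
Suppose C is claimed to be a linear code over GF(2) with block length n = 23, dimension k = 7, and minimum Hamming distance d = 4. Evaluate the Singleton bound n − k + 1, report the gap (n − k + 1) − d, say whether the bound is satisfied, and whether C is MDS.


Singleton RHS = n − k + 1 = 17, slack = 13, bound satisfied, not MDS.

Singleton bound: d ≤ n − k + 1.
Here n = 23, k = 7, so n − k + 1 = 17.
Given d = 4, check d ≤ 17: YES.
Slack = (n − k + 1) − d = 13.
The code is NOT MDS (slack = 13 > 0).
Description: the claimed parameters are [23, 7, 4]_2; such a code would be non-MDS.


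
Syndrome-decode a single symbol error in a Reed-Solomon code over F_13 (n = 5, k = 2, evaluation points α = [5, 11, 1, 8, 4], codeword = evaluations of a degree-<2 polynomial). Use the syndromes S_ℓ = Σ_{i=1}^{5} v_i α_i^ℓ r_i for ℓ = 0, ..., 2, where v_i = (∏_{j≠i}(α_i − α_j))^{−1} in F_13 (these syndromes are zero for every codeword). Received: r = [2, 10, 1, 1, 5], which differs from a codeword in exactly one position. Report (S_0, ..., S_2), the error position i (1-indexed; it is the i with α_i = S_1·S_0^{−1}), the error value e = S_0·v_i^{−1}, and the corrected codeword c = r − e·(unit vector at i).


S = (1, 8, 12), error at position 4, error magnitude e = 8, c = [2, 10, 1, 6, 5].

Step 1: column multipliers v_i = (∏_{j≠i}(α_i − α_j))^{−1} mod 13.
  i = 1 (α = 5): (5−11)(5−1)(5−8)(5−4) = (−6)·4·(−3)·1 = 72 ≡ 7, so v_1 = 7^{−1} = 2 (mod 13).
  i = 2 (α = 11): (11−5)(11−1)(11−8)(11−4) = 6·10·3·7 = 1260 ≡ 12, so v_2 = 12^{−1} = 12 (mod 13).
  i = 3 (α = 1): (1−5)(1−11)(1−8)(1−4) = (−4)·(−10)·(−7)·(−3) = 840 ≡ 8, so v_3 = 8^{−1} = 5 (mod 13).
  i = 4 (α = 8): (8−5)(8−11)(8−1)(8−4) = 3·(−3)·7·4 = −252 ≡ 8, so v_4 = 8^{−1} = 5 (mod 13).
  i = 5 (α = 4): (4−5)(4−11)(4−1)(4−8) = (−1)·(−7)·3·(−4) = −84 ≡ 7, so v_5 = 7^{−1} = 2 (mod 13).
  v = [2, 12, 5, 5, 2].
Step 2: syndromes of r = [2, 10, 1, 1, 5] (all sums mod 13).
  S_0 = Σ v_i r_i = 2·2 + 12·10 + 5·1 + 5·1 + 2·5 = 144 ≡ 1.
  S_1 = Σ v_i α_i r_i = 2·5·2 + 12·11·10 + 5·1·1 + 5·8·1 + 2·4·5 = 1425 ≡ 8.
  α_i^2 mod 13 = [12, 4, 1, 12, 3].
  S_2 = Σ v_i α_i^2 r_i = 2·12·2 + 12·4·10 + 5·1·1 + 5·12·1 + 2·3·5 = 623 ≡ 12.
  S = (1, 8, 12) ≠ 0, so r is not a codeword (an error is present).
Step 3: locate the error. For a single error e at position i, S_ℓ = v_i·e·α_i^ℓ, so α_err = S_1/S_0.
  S_0^{−1} = 1^{−1} = 1 (mod 13), so α_err = 8·1 = 8 ≡ 8 = α_4. Error position i = 4.
  Consistency check: S_2/S_1 = 12·5 = 60 ≡ 8 = α_err ✓ (single-error assumption holds).
Step 4: error magnitude e = S_0/v_4 = S_0·∏_{j≠4}(α_4 − α_j) = 1·8 = 8 ≡ 8 (mod 13).
Step 5: correct position 4: c_4 = r_4 − e = 1 − 8 ≡ 6 (mod 13). Hence c = [2, 10, 1, 6, 5].
  Check: interpolating c through the α_i gives m(x) = 4 + 10·x (degree < 2) with m(α_i) = c_i for every i, so c is indeed a codeword.


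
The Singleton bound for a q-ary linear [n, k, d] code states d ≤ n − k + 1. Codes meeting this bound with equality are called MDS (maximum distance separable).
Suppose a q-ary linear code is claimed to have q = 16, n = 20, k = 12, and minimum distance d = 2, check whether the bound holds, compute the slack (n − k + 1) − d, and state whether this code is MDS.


Singleton RHS = n − k + 1 = 9, slack = 7, bound satisfied, not MDS.

Singleton bound: d ≤ n − k + 1.
Here n = 20, k = 12, so n − k + 1 = 9.
Given d = 2, check d ≤ 9: YES.
Slack = (n − k + 1) − d = 7.
The code is NOT MDS (slack = 7 > 0).
Description: the claimed parameters are [20, 12, 2]_16; such a code would be non-MDS.


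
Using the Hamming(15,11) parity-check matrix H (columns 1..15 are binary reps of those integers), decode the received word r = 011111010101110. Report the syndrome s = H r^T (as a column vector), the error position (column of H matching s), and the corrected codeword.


s = (1, 0, 1, 1)^T, error position = 11, corrected codeword c = 011111010111110

Compute s = H r^T mod 2 one row at a time:
  s_1 = 1 + 0 + 1 + 0 + 1 + 1 + 1 + 0 = 5 ≡ 1 (mod 2).
  s_2 = 1 + 1 + 1 + 0 + 1 + 1 + 1 + 0 = 6 ≡ 0 (mod 2).
  s_3 = 1 + 1 + 1 + 0 + 1 + 0 + 1 + 0 = 5 ≡ 1 (mod 2).
  s_4 = 0 + 1 + 1 + 0 + 0 + 0 + 1 + 0 = 3 ≡ 1 (mod 2).
s = (1, 0, 1, 1)^T — this equals column 11 of H (binary 1011), so error is at position 11.
Correct: flip bit 11 of r = 011111010101110 to get c = 011111010111110.


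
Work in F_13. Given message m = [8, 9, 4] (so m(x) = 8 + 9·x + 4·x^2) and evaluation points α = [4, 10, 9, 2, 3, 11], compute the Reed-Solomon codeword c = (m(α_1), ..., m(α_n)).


c = [4, 4, 10, 3, 6, 6]

Message polynomial: m(x) = 8 + 9·x + 4·x^2 (mod 13).
For each evaluation point α_i, compute m(α_i) mod 13:
  α_1 = 4: Horner steps 4 → 12 → 4, so m(4) = 4.
  α_2 = 10: Horner steps 4 → 10 → 4, so m(10) = 4.
  α_3 = 9: Horner steps 4 → 6 → 10, so m(9) = 10.
  α_4 = 2: Horner steps 4 → 4 → 3, so m(2) = 3.
  α_5 = 3: Horner steps 4 → 8 → 6, so m(3) = 6.
  α_6 = 11: Horner steps 4 → 1 → 6, so m(11) = 6.
Codeword c = [4, 4, 10, 3, 6, 6] ∈ F_13^6.


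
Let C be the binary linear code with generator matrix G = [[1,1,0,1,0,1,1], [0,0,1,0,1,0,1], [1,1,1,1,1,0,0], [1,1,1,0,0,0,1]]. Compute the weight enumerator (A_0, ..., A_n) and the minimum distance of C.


Weight distribution: A_0 = 1, A_1 = 1, A_2 = 1, A_3 = 4, A_4 = 5, A_5 = 3, A_6 = 1. Minimum distance d = 1.

Enumerate all 2^4 = 16 messages m ∈ F_2^4.
For each, compute codeword c = mG in F_2^7, then tally its weight.
  m = 0000 → c = 0000000, weight = 0.
  m = 1000 → c = 1101011, weight = 5.
  m = 0100 → c = 0010101, weight = 3.
  m = 1100 → c = 1111110, weight = 6.
  m = 0010 → c = 1111100, weight = 5.
  m = 1010 → c = 0010111, weight = 4.
  m = 0110 → c = 1101001, weight = 4.
  m = 1110 → c = 0000010, weight = 1.
  m = 0001 → c = 1110001, weight = 4.
  m = 1001 → c = 0011010, weight = 3.
  m = 0101 → c = 1100100, weight = 3.
  m = 1101 → c = 0001111, weight = 4.
  m = 0011 → c = 0001101, weight = 3.
  m = 1011 → c = 1100110, weight = 4.
  m = 0111 → c = 0011000, weight = 2.
  m = 1111 → c = 1110011, weight = 5.
Tally weights:
  weight 0: 1 codewords.
  weight 1: 1 codewords.
  weight 2: 1 codewords.
  weight 3: 4 codewords.
  weight 4: 5 codewords.
  weight 5: 3 codewords.
  weight 6: 1 codewords.
Minimum distance d = smallest w > 0 with A_w > 0 = 1.
Sanity: Σ A_w = 16 = 2^4 = 16 ✓.


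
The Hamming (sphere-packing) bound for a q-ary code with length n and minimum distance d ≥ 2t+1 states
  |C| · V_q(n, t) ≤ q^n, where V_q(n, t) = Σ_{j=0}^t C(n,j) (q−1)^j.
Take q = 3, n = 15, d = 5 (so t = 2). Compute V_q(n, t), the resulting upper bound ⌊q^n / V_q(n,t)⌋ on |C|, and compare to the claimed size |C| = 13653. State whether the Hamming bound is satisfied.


V_q(n, t) = 451, q^n = 14348907, Hamming bound = 31815, |C| = 13653 ≤ bound (satisfied).

Step 1: Compute V_q(n, t) = Σ_{j=0}^2 C(n, j) (q−1)^j.
  j = 0: C(15,0)·(2)^0 = 1·1 = 1.
  j = 1: C(15,1)·(2)^1 = 15·2 = 30.
  j = 2: C(15,2)·(2)^2 = 105·4 = 420.
  V_q(n, t) = 1 + 30 + 420 = 451.
Step 2: q^n = 3^15 = 14348907.
Step 3: Hamming bound ⌊q^n / V_q(n,t)⌋ = ⌊14348907/451⌋ = 31815.
Step 4: Compare |C| = 13653 to 31815: satisfied.
The claimed |C| lies below the Hamming bound.


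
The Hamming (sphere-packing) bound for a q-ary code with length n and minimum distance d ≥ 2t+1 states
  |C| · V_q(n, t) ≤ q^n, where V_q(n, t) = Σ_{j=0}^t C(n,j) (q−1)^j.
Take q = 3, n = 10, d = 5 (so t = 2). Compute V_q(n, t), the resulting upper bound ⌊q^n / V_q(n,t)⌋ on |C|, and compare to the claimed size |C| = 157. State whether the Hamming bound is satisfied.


V_q(n, t) = 201, q^n = 59049, Hamming bound = 293, |C| = 157 ≤ bound (satisfied).

Step 1: Compute V_q(n, t) = Σ_{j=0}^2 C(n, j) (q−1)^j.
  j = 0: C(10,0)·(2)^0 = 1·1 = 1.
  j = 1: C(10,1)·(2)^1 = 10·2 = 20.
  j = 2: C(10,2)·(2)^2 = 45·4 = 180.
  V_q(n, t) = 1 + 20 + 180 = 201.
Step 2: q^n = 3^10 = 59049.
Step 3: Hamming bound ⌊q^n / V_q(n,t)⌋ = ⌊59049/201⌋ = 293.
Step 4: Compare |C| = 157 to 293: satisfied.
The claimed |C| lies below the Hamming bound.


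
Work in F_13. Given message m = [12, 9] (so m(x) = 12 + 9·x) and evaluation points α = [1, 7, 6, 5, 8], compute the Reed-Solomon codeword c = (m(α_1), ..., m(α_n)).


c = [8, 10, 1, 5, 6]

Message polynomial: m(x) = 12 + 9·x (mod 13).
For each evaluation point α_i, compute m(α_i) mod 13:
  α_1 = 1: Horner steps 9 → 8, so m(1) = 8.
  α_2 = 7: Horner steps 9 → 10, so m(7) = 10.
  α_3 = 6: Horner steps 9 → 1, so m(6) = 1.
  α_4 = 5: Horner steps 9 → 5, so m(5) = 5.
  α_5 = 8: Horner steps 9 → 6, so m(8) = 6.
Codeword c = [8, 10, 1, 5, 6] ∈ F_13^5.


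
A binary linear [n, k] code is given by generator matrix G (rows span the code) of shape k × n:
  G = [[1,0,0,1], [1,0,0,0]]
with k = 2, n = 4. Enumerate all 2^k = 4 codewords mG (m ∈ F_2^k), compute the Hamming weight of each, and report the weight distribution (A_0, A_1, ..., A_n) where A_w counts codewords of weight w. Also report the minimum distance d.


Weight distribution: A_0 = 1, A_1 = 2, A_2 = 1. Minimum distance d = 1.

Enumerate all 2^2 = 4 messages m ∈ F_2^2.
For each, compute codeword c = mG in F_2^4, then tally its weight.
  m = 00 → c = 0000, weight = 0.
  m = 10 → c = 1001, weight = 2.
  m = 01 → c = 1000, weight = 1.
  m = 11 → c = 0001, weight = 1.
Tally weights:
  weight 0: 1 codewords.
  weight 1: 2 codewords.
  weight 2: 1 codewords.
Minimum distance d = smallest w > 0 with A_w > 0 = 1.
Sanity: Σ A_w = 4 = 2^2 = 4 ✓.


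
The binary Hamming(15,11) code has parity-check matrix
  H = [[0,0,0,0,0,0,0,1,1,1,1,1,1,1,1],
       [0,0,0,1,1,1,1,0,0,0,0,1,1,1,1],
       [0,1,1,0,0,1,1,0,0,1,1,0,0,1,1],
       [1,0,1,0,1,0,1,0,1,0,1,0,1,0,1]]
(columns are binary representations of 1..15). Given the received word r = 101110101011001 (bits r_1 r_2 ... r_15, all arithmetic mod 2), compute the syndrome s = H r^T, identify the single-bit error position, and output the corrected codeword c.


s = (0, 1, 0, 1)^T, error position = 5, corrected codeword c = 101100101011001

Compute s = H r^T mod 2 one row at a time:
  s_1 = 0 + 1 + 0 + 1 + 1 + 0 + 0 + 1 = 4 ≡ 0 (mod 2).
  s_2 = 1 + 1 + 0 + 1 + 1 + 0 + 0 + 1 = 5 ≡ 1 (mod 2).
  s_3 = 0 + 1 + 0 + 1 + 0 + 1 + 0 + 1 = 4 ≡ 0 (mod 2).
  s_4 = 1 + 1 + 1 + 1 + 1 + 1 + 0 + 1 = 7 ≡ 1 (mod 2).
s = (0, 1, 0, 1)^T — this equals column 5 of H (binary 0101), so error is at position 5.
Correct: flip bit 5 of r = 101110101011001 to get c = 101100101011001.


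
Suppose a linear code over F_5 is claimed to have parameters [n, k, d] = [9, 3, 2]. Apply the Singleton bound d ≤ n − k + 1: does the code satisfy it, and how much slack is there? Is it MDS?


Singleton RHS = n − k + 1 = 7, slack = 5, bound satisfied, not MDS.

Singleton bound: d ≤ n − k + 1.
Here n = 9, k = 3, so n − k + 1 = 7.
Given d = 2, check d ≤ 7: YES.
Slack = (n − k + 1) − d = 5.
The code is NOT MDS (slack = 5 > 0).
Description: the claimed parameters are [9, 3, 2]_5; such a code would be non-MDS.


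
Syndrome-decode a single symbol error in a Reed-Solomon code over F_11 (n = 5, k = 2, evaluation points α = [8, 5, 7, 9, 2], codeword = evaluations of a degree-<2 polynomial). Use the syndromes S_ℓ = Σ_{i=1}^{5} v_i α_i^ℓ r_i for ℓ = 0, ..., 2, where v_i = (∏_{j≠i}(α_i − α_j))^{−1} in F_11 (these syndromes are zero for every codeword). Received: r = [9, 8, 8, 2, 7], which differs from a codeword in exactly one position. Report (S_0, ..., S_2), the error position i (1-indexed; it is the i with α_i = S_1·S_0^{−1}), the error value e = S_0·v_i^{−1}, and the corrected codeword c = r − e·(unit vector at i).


S = (4, 6, 9), error at position 3, error magnitude e = 3, c = [9, 8, 5, 2, 7].

Step 1: column multipliers v_i = (∏_{j≠i}(α_i − α_j))^{−1} mod 11.
  i = 1 (α = 8): (8−5)(8−7)(8−9)(8−2) = 3·1·(−1)·6 = −18 ≡ 4, so v_1 = 4^{−1} = 3 (mod 11).
  i = 2 (α = 5): (5−8)(5−7)(5−9)(5−2) = (−3)·(−2)·(−4)·3 = −72 ≡ 5, so v_2 = 5^{−1} = 9 (mod 11).
  i = 3 (α = 7): (7−8)(7−5)(7−9)(7−2) = (−1)·2·(−2)·5 = 20 ≡ 9, so v_3 = 9^{−1} = 5 (mod 11).
  i = 4 (α = 9): (9−8)(9−5)(9−7)(9−2) = 1·4·2·7 = 56 ≡ 1, so v_4 = 1^{−1} = 1 (mod 11).
  i = 5 (α = 2): (2−8)(2−5)(2−7)(2−9) = (−6)·(−3)·(−5)·(−7) = 630 ≡ 3, so v_5 = 3^{−1} = 4 (mod 11).
  v = [3, 9, 5, 1, 4].
Step 2: syndromes of r = [9, 8, 8, 2, 7] (all sums mod 11).
  S_0 = Σ v_i r_i = 3·9 + 9·8 + 5·8 + 1·2 + 4·7 = 169 ≡ 4.
  S_1 = Σ v_i α_i r_i = 3·8·9 + 9·5·8 + 5·7·8 + 1·9·2 + 4·2·7 = 930 ≡ 6.
  α_i^2 mod 11 = [9, 3, 5, 4, 4].
  S_2 = Σ v_i α_i^2 r_i = 3·9·9 + 9·3·8 + 5·5·8 + 1·4·2 + 4·4·7 = 779 ≡ 9.
  S = (4, 6, 9) ≠ 0, so r is not a codeword (an error is present).
Step 3: locate the error. For a single error e at position i, S_ℓ = v_i·e·α_i^ℓ, so α_err = S_1/S_0.
  S_0^{−1} = 4^{−1} = 3 (mod 11), so α_err = 6·3 = 18 ≡ 7 = α_3. Error position i = 3.
  Consistency check: S_2/S_1 = 9·2 = 18 ≡ 7 = α_err ✓ (single-error assumption holds).
Step 4: error magnitude e = S_0/v_3 = S_0·∏_{j≠3}(α_3 − α_j) = 4·9 = 36 ≡ 3 (mod 11).
Step 5: correct position 3: c_3 = r_3 − e = 8 − 3 ≡ 5 (mod 11). Hence c = [9, 8, 5, 2, 7].
  Check: interpolating c through the α_i gives m(x) = 10 + 4·x (degree < 2) with m(α_i) = c_i for every i, so c is indeed a codeword.


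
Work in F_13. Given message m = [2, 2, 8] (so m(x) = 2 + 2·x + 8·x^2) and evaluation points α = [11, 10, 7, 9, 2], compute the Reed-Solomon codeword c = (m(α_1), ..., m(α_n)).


c = [4, 3, 5, 5, 12]

Message polynomial: m(x) = 2 + 2·x + 8·x^2 (mod 13).
For each evaluation point α_i, compute m(α_i) mod 13:
  α_1 = 11: Horner steps 8 → 12 → 4, so m(11) = 4.
  α_2 = 10: Horner steps 8 → 4 → 3, so m(10) = 3.
  α_3 = 7: Horner steps 8 → 6 → 5, so m(7) = 5.
  α_4 = 9: Horner steps 8 → 9 → 5, so m(9) = 5.
  α_5 = 2: Horner steps 8 → 5 → 12, so m(2) = 12.
Codeword c = [4, 3, 5, 5, 12] ∈ F_13^5.


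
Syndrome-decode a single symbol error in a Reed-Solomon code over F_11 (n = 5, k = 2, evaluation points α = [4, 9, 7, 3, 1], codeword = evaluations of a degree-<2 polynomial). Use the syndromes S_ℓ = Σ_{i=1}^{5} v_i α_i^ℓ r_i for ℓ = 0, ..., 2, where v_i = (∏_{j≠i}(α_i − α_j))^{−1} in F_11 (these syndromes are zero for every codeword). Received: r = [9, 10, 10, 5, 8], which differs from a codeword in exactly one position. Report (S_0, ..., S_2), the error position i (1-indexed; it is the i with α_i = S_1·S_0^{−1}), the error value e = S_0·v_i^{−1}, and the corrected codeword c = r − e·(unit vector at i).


S = (2, 7, 8), error at position 2, error magnitude e = 3, c = [9, 7, 10, 5, 8].

Step 1: column multipliers v_i = (∏_{j≠i}(α_i − α_j))^{−1} mod 11.
  i = 1 (α = 4): (4−9)(4−7)(4−3)(4−1) = (−5)·(−3)·1·3 = 45 ≡ 1, so v_1 = 1^{−1} = 1 (mod 11).
  i = 2 (α = 9): (9−4)(9−7)(9−3)(9−1) = 5·2·6·8 = 480 ≡ 7, so v_2 = 7^{−1} = 8 (mod 11).
  i = 3 (α = 7): (7−4)(7−9)(7−3)(7−1) = 3·(−2)·4·6 = −144 ≡ 10, so v_3 = 10^{−1} = 10 (mod 11).
  i = 4 (α = 3): (3−4)(3−9)(3−7)(3−1) = (−1)·(−6)·(−4)·2 = −48 ≡ 7, so v_4 = 7^{−1} = 8 (mod 11).
  i = 5 (α = 1): (1−4)(1−9)(1−7)(1−3) = (−3)·(−8)·(−6)·(−2) = 288 ≡ 2, so v_5 = 2^{−1} = 6 (mod 11).
  v = [1, 8, 10, 8, 6].
Step 2: syndromes of r = [9, 10, 10, 5, 8] (all sums mod 11).
  S_0 = Σ v_i r_i = 1·9 + 8·10 + 10·10 + 8·5 + 6·8 = 277 ≡ 2.
  S_1 = Σ v_i α_i r_i = 1·4·9 + 8·9·10 + 10·7·10 + 8·3·5 + 6·1·8 = 1624 ≡ 7.
  α_i^2 mod 11 = [5, 4, 5, 9, 1].
  S_2 = Σ v_i α_i^2 r_i = 1·5·9 + 8·4·10 + 10·5·10 + 8·9·5 + 6·1·8 = 1273 ≡ 8.
  S = (2, 7, 8) ≠ 0, so r is not a codeword (an error is present).
Step 3: locate the error. For a single error e at position i, S_ℓ = v_i·e·α_i^ℓ, so α_err = S_1/S_0.
  S_0^{−1} = 2^{−1} = 6 (mod 11), so α_err = 7·6 = 42 ≡ 9 = α_2. Error position i = 2.
  Consistency check: S_2/S_1 = 8·8 = 64 ≡ 9 = α_err ✓ (single-error assumption holds).
Step 4: error magnitude e = S_0/v_2 = S_0·∏_{j≠2}(α_2 − α_j) = 2·7 = 14 ≡ 3 (mod 11).
Step 5: correct position 2: c_2 = r_2 − e = 10 − 3 ≡ 7 (mod 11). Hence c = [9, 7, 10, 5, 8].
  Check: interpolating c through the α_i gives m(x) = 4 + 4·x (degree < 2) with m(α_i) = c_i for every i, so c is indeed a codeword.


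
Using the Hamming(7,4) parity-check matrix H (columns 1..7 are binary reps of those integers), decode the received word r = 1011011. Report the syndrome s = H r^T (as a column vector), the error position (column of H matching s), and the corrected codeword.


s = (1, 1, 1)^T, error position = 7, corrected codeword c = 1011010

Compute s = H r^T mod 2 one row at a time:
  s_1 = 1 + 0 + 1 + 1 = 3 ≡ 1 (mod 2).
  s_2 = 0 + 1 + 1 + 1 = 3 ≡ 1 (mod 2).
  s_3 = 1 + 1 + 0 + 1 = 3 ≡ 1 (mod 2).
s = (1, 1, 1)^T — this equals column 7 of H (binary 111), so error is at position 7.
Correct: flip bit 7 of r = 1011011 to get c = 1011010.


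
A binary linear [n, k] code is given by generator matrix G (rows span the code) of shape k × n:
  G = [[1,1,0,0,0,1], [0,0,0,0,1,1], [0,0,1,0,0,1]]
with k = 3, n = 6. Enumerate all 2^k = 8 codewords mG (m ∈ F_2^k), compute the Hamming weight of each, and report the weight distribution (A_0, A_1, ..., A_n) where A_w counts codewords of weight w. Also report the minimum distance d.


Weight distribution: A_0 = 1, A_2 = 3, A_3 = 3, A_5 = 1. Minimum distance d = 2.

Enumerate all 2^3 = 8 messages m ∈ F_2^3.
For each, compute codeword c = mG in F_2^6, then tally its weight.
  m = 000 → c = 000000, weight = 0.
  m = 100 → c = 110001, weight = 3.
  m = 010 → c = 000011, weight = 2.
  m = 110 → c = 110010, weight = 3.
  m = 001 → c = 001001, weight = 2.
  m = 101 → c = 111000, weight = 3.
  m = 011 → c = 001010, weight = 2.
  m = 111 → c = 111011, weight = 5.
Tally weights:
  weight 0: 1 codewords.
  weight 2: 3 codewords.
  weight 3: 3 codewords.
  weight 5: 1 codewords.
Minimum distance d = smallest w > 0 with A_w > 0 = 2.
Sanity: Σ A_w = 8 = 2^3 = 8 ✓.


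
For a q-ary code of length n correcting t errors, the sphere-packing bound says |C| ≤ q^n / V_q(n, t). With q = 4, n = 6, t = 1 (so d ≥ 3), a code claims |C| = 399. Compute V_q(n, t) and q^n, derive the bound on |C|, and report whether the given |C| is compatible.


V_q(n, t) = 19, q^n = 4096, Hamming bound = 215, |C| = 399 > bound (violated).

Step 1: Compute V_q(n, t) = Σ_{j=0}^1 C(n, j) (q−1)^j.
  j = 0: C(6,0)·(3)^0 = 1·1 = 1.
  j = 1: C(6,1)·(3)^1 = 6·3 = 18.
  V_q(n, t) = 1 + 18 = 19.
Step 2: q^n = 4^6 = 4096.
Step 3: Hamming bound ⌊q^n / V_q(n,t)⌋ = ⌊4096/19⌋ = 215.
Step 4: Compare |C| = 399 to 215: violated.
The claimed |C| lies above the Hamming bound, so no 4-ary code of length 6 with d ≥ 3 can have 399 codewords.


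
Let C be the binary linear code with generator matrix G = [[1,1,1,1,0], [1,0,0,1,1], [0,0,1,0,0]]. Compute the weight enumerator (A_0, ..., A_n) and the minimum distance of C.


Weight distribution: A_0 = 1, A_1 = 1, A_2 = 1, A_3 = 3, A_4 = 2. Minimum distance d = 1.

Enumerate all 2^3 = 8 messages m ∈ F_2^3.
For each, compute codeword c = mG in F_2^5, then tally its weight.
  m = 000 → c = 00000, weight = 0.
  m = 100 → c = 11110, weight = 4.
  m = 010 → c = 10011, weight = 3.
  m = 110 → c = 01101, weight = 3.
  m = 001 → c = 00100, weight = 1.
  m = 101 → c = 11010, weight = 3.
  m = 011 → c = 10111, weight = 4.
  m = 111 → c = 01001, weight = 2.
Tally weights:
  weight 0: 1 codewords.
  weight 1: 1 codewords.
  weight 2: 1 codewords.
  weight 3: 3 codewords.
  weight 4: 2 codewords.
Minimum distance d = smallest w > 0 with A_w > 0 = 1.
Sanity: Σ A_w = 8 = 2^3 = 8 ✓.


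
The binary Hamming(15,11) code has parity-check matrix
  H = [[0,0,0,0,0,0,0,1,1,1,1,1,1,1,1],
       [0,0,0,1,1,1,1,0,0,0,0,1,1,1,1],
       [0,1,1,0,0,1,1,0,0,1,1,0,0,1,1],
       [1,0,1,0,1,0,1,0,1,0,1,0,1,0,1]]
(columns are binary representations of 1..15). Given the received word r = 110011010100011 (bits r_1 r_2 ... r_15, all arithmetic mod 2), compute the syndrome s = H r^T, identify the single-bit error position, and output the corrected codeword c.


s = (0, 0, 1, 1)^T, error position = 3, corrected codeword c = 111011010100011

Compute s = H r^T mod 2 one row at a time:
  s_1 = 1 + 0 + 1 + 0 + 0 + 0 + 1 + 1 = 4 ≡ 0 (mod 2).
  s_2 = 0 + 1 + 1 + 0 + 0 + 0 + 1 + 1 = 4 ≡ 0 (mod 2).
  s_3 = 1 + 0 + 1 + 0 + 1 + 0 + 1 + 1 = 5 ≡ 1 (mod 2).
  s_4 = 1 + 0 + 1 + 0 + 0 + 0 + 0 + 1 = 3 ≡ 1 (mod 2).
s = (0, 0, 1, 1)^T — this equals column 3 of H (binary 0011), so error is at position 3.
Correct: flip bit 3 of r = 110011010100011 to get c = 111011010100011.


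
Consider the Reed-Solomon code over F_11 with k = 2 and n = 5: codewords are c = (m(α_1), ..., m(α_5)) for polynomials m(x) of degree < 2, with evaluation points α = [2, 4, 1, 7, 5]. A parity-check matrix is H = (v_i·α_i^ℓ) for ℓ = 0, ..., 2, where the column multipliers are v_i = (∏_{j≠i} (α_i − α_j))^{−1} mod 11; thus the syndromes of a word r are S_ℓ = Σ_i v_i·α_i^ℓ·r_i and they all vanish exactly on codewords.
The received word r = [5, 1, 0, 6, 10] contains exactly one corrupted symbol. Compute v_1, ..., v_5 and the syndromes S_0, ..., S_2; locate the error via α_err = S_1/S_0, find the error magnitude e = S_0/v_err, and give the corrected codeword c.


S = (8, 8, 8), error at position 3, error magnitude e = 4, c = [5, 1, 7, 6, 10].

Step 1: column multipliers v_i = (∏_{j≠i}(α_i − α_j))^{−1} mod 11.
  i = 1 (α = 2): (2−4)(2−1)(2−7)(2−5) = (−2)·1·(−5)·(−3) = −30 ≡ 3, so v_1 = 3^{−1} = 4 (mod 11).
  i = 2 (α = 4): (4−2)(4−1)(4−7)(4−5) = 2·3·(−3)·(−1) = 18 ≡ 7, so v_2 = 7^{−1} = 8 (mod 11).
  i = 3 (α = 1): (1−2)(1−4)(1−7)(1−5) = (−1)·(−3)·(−6)·(−4) = 72 ≡ 6, so v_3 = 6^{−1} = 2 (mod 11).
  i = 4 (α = 7): (7−2)(7−4)(7−1)(7−5) = 5·3·6·2 = 180 ≡ 4, so v_4 = 4^{−1} = 3 (mod 11).
  i = 5 (α = 5): (5−2)(5−4)(5−1)(5−7) = 3·1·4·(−2) = −24 ≡ 9, so v_5 = 9^{−1} = 5 (mod 11).
  v = [4, 8, 2, 3, 5].
Step 2: syndromes of r = [5, 1, 0, 6, 10] (all sums mod 11).
  S_0 = Σ v_i r_i = 4·5 + 8·1 + 2·0 + 3·6 + 5·10 = 96 ≡ 8.
  S_1 = Σ v_i α_i r_i = 4·2·5 + 8·4·1 + 2·1·0 + 3·7·6 + 5·5·10 = 448 ≡ 8.
  α_i^2 mod 11 = [4, 5, 1, 5, 3].
  S_2 = Σ v_i α_i^2 r_i = 4·4·5 + 8·5·1 + 2·1·0 + 3·5·6 + 5·3·10 = 360 ≡ 8.
  S = (8, 8, 8) ≠ 0, so r is not a codeword (an error is present).
Step 3: locate the error. For a single error e at position i, S_ℓ = v_i·e·α_i^ℓ, so α_err = S_1/S_0.
  S_0^{−1} = 8^{−1} = 7 (mod 11), so α_err = 8·7 = 56 ≡ 1 = α_3. Error position i = 3.
  Consistency check: S_2/S_1 = 8·7 = 56 ≡ 1 = α_err ✓ (single-error assumption holds).
Step 4: error magnitude e = S_0/v_3 = S_0·∏_{j≠3}(α_3 − α_j) = 8·6 = 48 ≡ 4 (mod 11).
Step 5: correct position 3: c_3 = r_3 − e = 0 − 4 ≡ 7 (mod 11). Hence c = [5, 1, 7, 6, 10].
  Check: interpolating c through the α_i gives m(x) = 9 + 9·x (degree < 2) with m(α_i) = c_i for every i, so c is indeed a codeword.


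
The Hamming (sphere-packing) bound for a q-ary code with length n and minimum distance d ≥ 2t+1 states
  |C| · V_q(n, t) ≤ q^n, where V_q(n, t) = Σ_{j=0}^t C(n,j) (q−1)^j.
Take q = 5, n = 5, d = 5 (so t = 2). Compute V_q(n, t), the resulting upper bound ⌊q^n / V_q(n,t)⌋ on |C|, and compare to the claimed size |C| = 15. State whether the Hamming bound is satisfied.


V_q(n, t) = 181, q^n = 3125, Hamming bound = 17, |C| = 15 ≤ bound (satisfied).

Step 1: Compute V_q(n, t) = Σ_{j=0}^2 C(n, j) (q−1)^j.
  j = 0: C(5,0)·(4)^0 = 1·1 = 1.
  j = 1: C(5,1)·(4)^1 = 5·4 = 20.
  j = 2: C(5,2)·(4)^2 = 10·16 = 160.
  V_q(n, t) = 1 + 20 + 160 = 181.
Step 2: q^n = 5^5 = 3125.
Step 3: Hamming bound ⌊q^n / V_q(n,t)⌋ = ⌊3125/181⌋ = 17.
Step 4: Compare |C| = 15 to 17: satisfied.
The claimed |C| lies below the Hamming bound.


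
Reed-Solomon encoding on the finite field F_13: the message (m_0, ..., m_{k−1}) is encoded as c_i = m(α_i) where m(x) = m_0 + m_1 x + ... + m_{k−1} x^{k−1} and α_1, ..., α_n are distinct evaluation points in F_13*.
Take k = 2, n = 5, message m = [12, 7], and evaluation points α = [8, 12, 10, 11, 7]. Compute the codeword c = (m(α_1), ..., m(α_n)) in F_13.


c = [3, 5, 4, 11, 9]

Message polynomial: m(x) = 12 + 7·x (mod 13).
For each evaluation point α_i, compute m(α_i) mod 13:
  α_1 = 8: Horner steps 7 → 3, so m(8) = 3.
  α_2 = 12: Horner steps 7 → 5, so m(12) = 5.
  α_3 = 10: Horner steps 7 → 4, so m(10) = 4.
  α_4 = 11: Horner steps 7 → 11, so m(11) = 11.
  α_5 = 7: Horner steps 7 → 9, so m(7) = 9.
Codeword c = [3, 5, 4, 11, 9] ∈ F_13^5.


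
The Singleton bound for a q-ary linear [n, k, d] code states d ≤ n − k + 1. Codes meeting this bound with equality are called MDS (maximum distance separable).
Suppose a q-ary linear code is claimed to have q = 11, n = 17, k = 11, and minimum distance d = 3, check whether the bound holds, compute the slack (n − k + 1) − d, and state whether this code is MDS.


Singleton RHS = n − k + 1 = 7, slack = 4, bound satisfied, not MDS.

Singleton bound: d ≤ n − k + 1.
Here n = 17, k = 11, so n − k + 1 = 7.
Given d = 3, check d ≤ 7: YES.
Slack = (n − k + 1) − d = 4.
The code is NOT MDS (slack = 4 > 0).
Description: the claimed parameters are [17, 11, 3]_11; such a code would be non-MDS.


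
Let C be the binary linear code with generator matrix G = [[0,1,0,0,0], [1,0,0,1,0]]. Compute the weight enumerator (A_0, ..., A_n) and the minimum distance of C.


Weight distribution: A_0 = 1, A_1 = 1, A_2 = 1, A_3 = 1. Minimum distance d = 1.

Enumerate all 2^2 = 4 messages m ∈ F_2^2.
For each, compute codeword c = mG in F_2^5, then tally its weight.
  m = 00 → c = 00000, weight = 0.
  m = 10 → c = 01000, weight = 1.
  m = 01 → c = 10010, weight = 2.
  m = 11 → c = 11010, weight = 3.
Tally weights:
  weight 0: 1 codewords.
  weight 1: 1 codewords.
  weight 2: 1 codewords.
  weight 3: 1 codewords.
Minimum distance d = smallest w > 0 with A_w > 0 = 1.
Sanity: Σ A_w = 4 = 2^2 = 4 ✓.


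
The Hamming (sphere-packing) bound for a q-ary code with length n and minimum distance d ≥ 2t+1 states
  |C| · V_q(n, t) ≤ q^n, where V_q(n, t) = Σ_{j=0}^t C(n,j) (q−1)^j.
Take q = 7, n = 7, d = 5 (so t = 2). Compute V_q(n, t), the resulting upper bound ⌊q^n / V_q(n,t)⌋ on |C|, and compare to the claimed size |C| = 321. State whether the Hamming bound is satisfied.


V_q(n, t) = 799, q^n = 823543, Hamming bound = 1030, |C| = 321 ≤ bound (satisfied).

Step 1: Compute V_q(n, t) = Σ_{j=0}^2 C(n, j) (q−1)^j.
  j = 0: C(7,0)·(6)^0 = 1·1 = 1.
  j = 1: C(7,1)·(6)^1 = 7·6 = 42.
  j = 2: C(7,2)·(6)^2 = 21·36 = 756.
  V_q(n, t) = 1 + 42 + 756 = 799.
Step 2: q^n = 7^7 = 823543.
Step 3: Hamming bound ⌊q^n / V_q(n,t)⌋ = ⌊823543/799⌋ = 1030.
Step 4: Compare |C| = 321 to 1030: satisfied.
The claimed |C| lies below the Hamming bound.


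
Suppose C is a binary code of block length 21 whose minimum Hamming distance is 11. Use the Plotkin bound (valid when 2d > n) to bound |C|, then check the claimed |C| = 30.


Plotkin bound M ≤ 22; given |C| = 30 > bound (violated).

Check applicability: 2d = 22, n = 21.
2d − n = 1 > 0, so Plotkin applies.
Compute d/(2d−n) = 11/1 ≈ 11.0000.
⌊d/(2d−n)⌋ = 11.
Plotkin bound: M ≤ 2·11 = 22.
Given |C| = 30, check: VIOLATED.
This |C| is above the Plotkin bound, so no binary code with n = 21, d = 11 and 30 codewords exists.


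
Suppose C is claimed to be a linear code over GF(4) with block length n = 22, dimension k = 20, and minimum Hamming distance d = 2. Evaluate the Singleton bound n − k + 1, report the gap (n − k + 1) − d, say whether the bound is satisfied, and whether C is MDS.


Singleton RHS = n − k + 1 = 3, slack = 1, bound satisfied, not MDS.

Singleton bound: d ≤ n − k + 1.
Here n = 22, k = 20, so n − k + 1 = 3.
Given d = 2, check d ≤ 3: YES.
Slack = (n − k + 1) − d = 1.
The code is NOT MDS (slack = 1 > 0).
Description: the claimed parameters are [22, 20, 2]_4; such a code would be non-MDS.


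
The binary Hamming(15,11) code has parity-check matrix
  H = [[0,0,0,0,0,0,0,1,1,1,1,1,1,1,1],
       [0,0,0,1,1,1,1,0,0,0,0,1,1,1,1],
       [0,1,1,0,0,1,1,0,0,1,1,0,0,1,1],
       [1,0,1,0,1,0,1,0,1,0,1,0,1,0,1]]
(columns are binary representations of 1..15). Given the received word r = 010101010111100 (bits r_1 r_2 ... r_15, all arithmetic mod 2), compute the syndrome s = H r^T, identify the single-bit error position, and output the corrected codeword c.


s = (1, 0, 0, 0)^T, error position = 8, corrected codeword c = 010101000111100

Compute s = H r^T mod 2 one row at a time:
  s_1 = 1 + 0 + 1 + 1 + 1 + 1 + 0 + 0 = 5 ≡ 1 (mod 2).
  s_2 = 1 + 0 + 1 + 0 + 1 + 1 + 0 + 0 = 4 ≡ 0 (mod 2).
  s_3 = 1 + 0 + 1 + 0 + 1 + 1 + 0 + 0 = 4 ≡ 0 (mod 2).
  s_4 = 0 + 0 + 0 + 0 + 0 + 1 + 1 + 0 = 2 ≡ 0 (mod 2).
s = (1, 0, 0, 0)^T — this equals column 8 of H (binary 1000), so error is at position 8.
Correct: flip bit 8 of r = 010101010111100 to get c = 010101000111100.


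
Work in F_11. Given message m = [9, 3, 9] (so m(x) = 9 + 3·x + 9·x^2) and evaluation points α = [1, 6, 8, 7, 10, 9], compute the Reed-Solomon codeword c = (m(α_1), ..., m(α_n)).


c = [10, 10, 4, 9, 4, 6]

Message polynomial: m(x) = 9 + 3·x + 9·x^2 (mod 11).
For each evaluation point α_i, compute m(α_i) mod 11:
  α_1 = 1: Horner steps 9 → 1 → 10, so m(1) = 10.
  α_2 = 6: Horner steps 9 → 2 → 10, so m(6) = 10.
  α_3 = 8: Horner steps 9 → 9 → 4, so m(8) = 4.
  α_4 = 7: Horner steps 9 → 0 → 9, so m(7) = 9.
  α_5 = 10: Horner steps 9 → 5 → 4, so m(10) = 4.
  α_6 = 9: Horner steps 9 → 7 → 6, so m(9) = 6.
Codeword c = [10, 10, 4, 9, 4, 6] ∈ F_11^6.


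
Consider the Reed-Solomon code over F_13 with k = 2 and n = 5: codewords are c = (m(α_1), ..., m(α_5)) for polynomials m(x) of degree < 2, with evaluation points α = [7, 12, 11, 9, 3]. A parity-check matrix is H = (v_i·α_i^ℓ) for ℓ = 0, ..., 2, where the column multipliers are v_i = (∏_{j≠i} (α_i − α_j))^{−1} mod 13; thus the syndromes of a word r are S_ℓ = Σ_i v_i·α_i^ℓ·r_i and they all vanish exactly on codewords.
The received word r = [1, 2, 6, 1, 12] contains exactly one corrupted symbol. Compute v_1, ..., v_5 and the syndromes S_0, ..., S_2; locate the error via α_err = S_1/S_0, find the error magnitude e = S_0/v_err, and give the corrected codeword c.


S = (2, 1, 7), error at position 1, error magnitude e = 5, c = [9, 2, 6, 1, 12].

Step 1: column multipliers v_i = (∏_{j≠i}(α_i − α_j))^{−1} mod 13.
  i = 1 (α = 7): (7−12)(7−11)(7−9)(7−3) = (−5)·(−4)·(−2)·4 = −160 ≡ 9, so v_1 = 9^{−1} = 3 (mod 13).
  i = 2 (α = 12): (12−7)(12−11)(12−9)(12−3) = 5·1·3·9 = 135 ≡ 5, so v_2 = 5^{−1} = 8 (mod 13).
  i = 3 (α = 11): (11−7)(11−12)(11−9)(11−3) = 4·(−1)·2·8 = −64 ≡ 1, so v_3 = 1^{−1} = 1 (mod 13).
  i = 4 (α = 9): (9−7)(9−12)(9−11)(9−3) = 2·(−3)·(−2)·6 = 72 ≡ 7, so v_4 = 7^{−1} = 2 (mod 13).
  i = 5 (α = 3): (3−7)(3−12)(3−11)(3−9) = (−4)·(−9)·(−8)·(−6) = 1728 ≡ 12, so v_5 = 12^{−1} = 12 (mod 13).
  v = [3, 8, 1, 2, 12].
Step 2: syndromes of r = [1, 2, 6, 1, 12] (all sums mod 13).
  S_0 = Σ v_i r_i = 3·1 + 8·2 + 1·6 + 2·1 + 12·12 = 171 ≡ 2.
  S_1 = Σ v_i α_i r_i = 3·7·1 + 8·12·2 + 1·11·6 + 2·9·1 + 12·3·12 = 729 ≡ 1.
  α_i^2 mod 13 = [10, 1, 4, 3, 9].
  S_2 = Σ v_i α_i^2 r_i = 3·10·1 + 8·1·2 + 1·4·6 + 2·3·1 + 12·9·12 = 1372 ≡ 7.
  S = (2, 1, 7) ≠ 0, so r is not a codeword (an error is present).
Step 3: locate the error. For a single error e at position i, S_ℓ = v_i·e·α_i^ℓ, so α_err = S_1/S_0.
  S_0^{−1} = 2^{−1} = 7 (mod 13), so α_err = 1·7 = 7 ≡ 7 = α_1. Error position i = 1.
  Consistency check: S_2/S_1 = 7·1 = 7 ≡ 7 = α_err ✓ (single-error assumption holds).
Step 4: error magnitude e = S_0/v_1 = S_0·∏_{j≠1}(α_1 − α_j) = 2·9 = 18 ≡ 5 (mod 13).
Step 5: correct position 1: c_1 = r_1 − e = 1 − 5 ≡ 9 (mod 13). Hence c = [9, 2, 6, 1, 12].
  Check: interpolating c through the α_i gives m(x) = 11 + 9·x (degree < 2) with m(α_i) = c_i for every i, so c is indeed a codeword.
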